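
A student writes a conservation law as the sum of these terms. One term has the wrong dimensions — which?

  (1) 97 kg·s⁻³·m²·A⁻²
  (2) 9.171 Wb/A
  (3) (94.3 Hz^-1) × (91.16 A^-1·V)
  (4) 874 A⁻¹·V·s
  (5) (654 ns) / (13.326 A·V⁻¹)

(1)

Work out the base dimensions of each:
  (1) kg·m²·s⁻³·A⁻²
  (2) Wb·A⁻¹ = V·s·A⁻¹ = kg·m²·s⁻²·A⁻²
  (3) [s] · [kg·m²·s⁻³·A⁻²] = kg·m²·s⁻²·A⁻²
  (4) V·s·A⁻¹ = J·C⁻¹·s·A⁻¹ = kg·m²·s⁻²·A⁻²
  (5) [s] / [kg⁻¹·m⁻²·s³·A²] = kg·m²·s⁻²·A⁻²
All reduce to kg·m²·s⁻²·A⁻² except (1), which is kg·m²·s⁻³·A⁻².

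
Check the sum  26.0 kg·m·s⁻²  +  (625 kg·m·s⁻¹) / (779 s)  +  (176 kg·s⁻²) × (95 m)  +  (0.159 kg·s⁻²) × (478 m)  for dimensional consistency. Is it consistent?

Expand each in SI base units:
  26.0 kg·m·s⁻²:  kg·m·s⁻²
  (625 kg·m·s⁻¹) / (779 s):  [kg·m·s⁻¹] / [s] = kg·m·s⁻²
  (176 kg·s⁻²) × (95 m):  [kg·s⁻²] · [m] = kg·m·s⁻²
  (0.159 kg·s⁻²) × (478 m):  [kg·s⁻²] · [m] = kg·m·s⁻²
Every term reduces to kg·m·s⁻².

Yes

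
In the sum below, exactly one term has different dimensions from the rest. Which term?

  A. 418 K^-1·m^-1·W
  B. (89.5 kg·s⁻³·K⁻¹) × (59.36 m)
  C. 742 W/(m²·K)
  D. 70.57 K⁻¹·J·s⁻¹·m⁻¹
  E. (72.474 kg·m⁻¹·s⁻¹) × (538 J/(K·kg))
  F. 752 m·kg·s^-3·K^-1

Expand each in SI base units:
  A. W·m⁻¹·K⁻¹ = J·s⁻¹·m⁻¹·K⁻¹ = kg·m·s⁻³·K⁻¹
  B. [kg·s⁻³·K⁻¹] · [m] = kg·m·s⁻³·K⁻¹
  C. W·m⁻²·K⁻¹ = J·s⁻¹·m⁻²·K⁻¹ = kg·s⁻³·K⁻¹
  D. J·s⁻¹·m⁻¹·K⁻¹ = N·m·s⁻¹·m⁻¹·K⁻¹ = kg·m·s⁻³·K⁻¹
  E. [kg·m⁻¹·s⁻¹] · [m²·s⁻²·K⁻¹] = kg·m·s⁻³·K⁻¹
  F. kg·m·s⁻³·K⁻¹
All reduce to kg·m·s⁻³·K⁻¹ except C., which is kg·s⁻³·K⁻¹.

C.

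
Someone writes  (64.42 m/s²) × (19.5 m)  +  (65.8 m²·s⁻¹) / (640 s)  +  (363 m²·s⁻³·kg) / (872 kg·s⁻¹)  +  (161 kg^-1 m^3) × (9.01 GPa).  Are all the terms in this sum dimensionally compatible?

Expand each in SI base units:
  (64.42 m/s²) × (19.5 m):  [m·s⁻²] · [m] = m²·s⁻²
  (65.8 m²·s⁻¹) / (640 s):  [m²·s⁻¹] / [s] = m²·s⁻²
  (363 m²·s⁻³·kg) / (872 kg·s⁻¹):  [kg·m²·s⁻³] / [kg·s⁻¹] = m²·s⁻²
  (161 kg^-1 m^3) × (9.01 GPa):  [kg⁻¹·m³] · [kg·m⁻¹·s⁻²] = m²·s⁻²
Every term reduces to m²·s⁻².

Yes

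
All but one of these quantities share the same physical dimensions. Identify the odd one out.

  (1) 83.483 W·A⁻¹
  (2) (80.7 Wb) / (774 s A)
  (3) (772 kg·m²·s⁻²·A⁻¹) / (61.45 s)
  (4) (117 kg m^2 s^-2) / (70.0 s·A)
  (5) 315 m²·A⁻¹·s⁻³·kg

Expand each in SI base units:
  (1) W·A⁻¹ = J·s⁻¹·A⁻¹ = kg·m²·s⁻³·A⁻¹
  (2) [kg·m²·s⁻²·A⁻¹] / [s·A] = kg·m²·s⁻³·A⁻²
  (3) [kg·m²·s⁻²·A⁻¹] / [s] = kg·m²·s⁻³·A⁻¹
  (4) [kg·m²·s⁻²] / [s·A] = kg·m²·s⁻³·A⁻¹
  (5) kg·m²·s⁻³·A⁻¹
All reduce to kg·m²·s⁻³·A⁻¹ except (2), which is kg·m²·s⁻³·A⁻².

(2)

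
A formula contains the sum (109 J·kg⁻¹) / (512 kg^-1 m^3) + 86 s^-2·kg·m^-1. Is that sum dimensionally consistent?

Yes

Reduce each to base SI dimensions:
  (109 J·kg⁻¹) / (512 kg^-1 m^3):  [m²·s⁻²] / [kg⁻¹·m³] = kg·m⁻¹·s⁻²
  86 s^-2·kg·m^-1:  kg·m⁻¹·s⁻²
Both are kg·m⁻¹·s⁻², so they have the same dimensions and can be added.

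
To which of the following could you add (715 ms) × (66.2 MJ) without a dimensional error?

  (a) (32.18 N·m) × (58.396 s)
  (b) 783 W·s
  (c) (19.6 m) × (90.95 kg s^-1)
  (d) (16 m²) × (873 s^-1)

(a)

Reference: [s] · [kg·m²·s⁻²] = kg·m²·s⁻¹.
Each option:
  (a) [kg·m²·s⁻²] · [s] = kg·m²·s⁻¹  ← same
  (b) W·s = J·s⁻¹·s = kg·m²·s⁻²
  (c) [m] · [kg·s⁻¹] = kg·m·s⁻¹
  (d) [m²] · [s⁻¹] = m²·s⁻¹
Only (a) matches kg·m²·s⁻¹.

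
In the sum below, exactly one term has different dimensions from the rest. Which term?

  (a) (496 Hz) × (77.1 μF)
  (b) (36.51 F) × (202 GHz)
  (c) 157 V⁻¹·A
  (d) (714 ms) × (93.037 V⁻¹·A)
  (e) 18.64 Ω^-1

In SI base units:
  (a) [s⁻¹] · [kg⁻¹·m⁻²·s⁴·A²] = kg⁻¹·m⁻²·s³·A²
  (b) [kg⁻¹·m⁻²·s⁴·A²] · [s⁻¹] = kg⁻¹·m⁻²·s³·A²
  (c) A·V⁻¹ = A·(J·C⁻¹)⁻¹ = kg⁻¹·m⁻²·s³·A²
  (d) [s] · [kg⁻¹·m⁻²·s³·A²] = kg⁻¹·m⁻²·s⁴·A²
  (e) Ω⁻¹ = (V·A⁻¹)⁻¹ = kg⁻¹·m⁻²·s³·A²
All reduce to kg⁻¹·m⁻²·s³·A² except (d), which is kg⁻¹·m⁻²·s⁴·A².

(d)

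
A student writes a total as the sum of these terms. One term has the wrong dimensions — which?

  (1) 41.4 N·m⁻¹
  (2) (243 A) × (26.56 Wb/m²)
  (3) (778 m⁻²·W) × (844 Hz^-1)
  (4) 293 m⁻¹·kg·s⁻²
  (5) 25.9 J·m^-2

(4)

Expand each in SI base units:
  (1) N·m⁻¹ = kg·m·s⁻²·m⁻¹ = kg·s⁻²
  (2) [A] · [kg·s⁻²·A⁻¹] = kg·s⁻²
  (3) [kg·s⁻³] · [s] = kg·s⁻²
  (4) kg·m⁻¹·s⁻²
  (5) J·m⁻² = N·m·m⁻² = kg·s⁻²
All reduce to kg·s⁻² except (4), which is kg·m⁻¹·s⁻².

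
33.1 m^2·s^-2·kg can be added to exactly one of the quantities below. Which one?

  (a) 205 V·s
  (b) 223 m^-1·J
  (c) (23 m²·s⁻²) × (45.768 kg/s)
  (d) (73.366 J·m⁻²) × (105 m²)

Reference: kg·m²·s⁻².
Each option:
  (a) V·s = J·C⁻¹·s = kg·m²·s⁻²·A⁻¹
  (b) J·m⁻¹ = N·m·m⁻¹ = kg·m·s⁻²
  (c) [m²·s⁻²] · [kg·s⁻¹] = kg·m²·s⁻³
  (d) [kg·s⁻²] · [m²] = kg·m²·s⁻²  ← same
Only (d) matches kg·m²·s⁻².

(d)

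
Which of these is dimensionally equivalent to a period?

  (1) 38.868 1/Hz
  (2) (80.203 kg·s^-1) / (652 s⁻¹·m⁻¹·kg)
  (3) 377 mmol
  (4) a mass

Reference: [period] = s.
Each option:
  (1) Hz⁻¹ = (s⁻¹)⁻¹ = s  ← same
  (2) [kg·s⁻¹] / [kg·m⁻¹·s⁻¹] = m
  (3) mol
  (4) [mass] = kg
Only (1) matches s.

(1)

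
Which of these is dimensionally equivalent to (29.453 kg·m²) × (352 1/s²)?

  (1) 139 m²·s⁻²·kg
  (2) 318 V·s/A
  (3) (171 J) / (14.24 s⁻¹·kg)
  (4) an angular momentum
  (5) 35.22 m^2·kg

Reference: [kg·m²] · [s⁻²] = kg·m²·s⁻².
Each option:
  (1) kg·m²·s⁻²  ← same
  (2) V·s·A⁻¹ = J·C⁻¹·s·A⁻¹ = kg·m²·s⁻²·A⁻²
  (3) [kg·m²·s⁻²] / [kg·s⁻¹] = m²·s⁻¹
  (4) [angular momentum] = kg·m²·s⁻¹
  (5) kg·m²
Only (1) matches kg·m²·s⁻².

(1)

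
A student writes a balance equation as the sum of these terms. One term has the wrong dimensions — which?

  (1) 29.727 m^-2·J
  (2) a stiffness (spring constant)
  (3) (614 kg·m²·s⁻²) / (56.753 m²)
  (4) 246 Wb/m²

(4)

In SI base units:
  (1) J·m⁻² = N·m·m⁻² = kg·s⁻²
  (2) [stiffness (spring constant)] = kg·s⁻²
  (3) [kg·m²·s⁻²] / [m²] = kg·s⁻²
  (4) Wb·m⁻² = V·s·m⁻² = kg·s⁻²·A⁻¹
All reduce to kg·s⁻² except (4), which is kg·s⁻²·A⁻¹.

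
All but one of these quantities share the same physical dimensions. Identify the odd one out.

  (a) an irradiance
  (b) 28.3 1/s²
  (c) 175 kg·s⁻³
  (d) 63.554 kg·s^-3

(b)

Dimensions:
  (a) [irradiance] = kg·s⁻³
  (b) s⁻²
  (c) kg·s⁻³
  (d) kg·s⁻³
All reduce to kg·s⁻³ except (b), which is s⁻².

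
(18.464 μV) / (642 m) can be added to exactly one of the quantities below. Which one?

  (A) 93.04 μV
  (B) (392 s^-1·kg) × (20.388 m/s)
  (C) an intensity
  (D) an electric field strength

Reference: [kg·m²·s⁻³·A⁻¹] / [m] = kg·m·s⁻³·A⁻¹.
Each option:
  (A) V = J·C⁻¹ = kg·m²·s⁻³·A⁻¹
  (B) [kg·s⁻¹] · [m·s⁻¹] = kg·m·s⁻²
  (C) [intensity] = kg·s⁻³
  (D) [electric field strength] = kg·m·s⁻³·A⁻¹  ← same
Only (D) matches kg·m·s⁻³·A⁻¹.

(D)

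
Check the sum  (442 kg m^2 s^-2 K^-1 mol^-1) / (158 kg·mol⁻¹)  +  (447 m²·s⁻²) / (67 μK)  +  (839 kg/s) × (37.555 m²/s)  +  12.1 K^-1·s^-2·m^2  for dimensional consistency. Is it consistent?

Work out the base dimensions of each:
  (442 kg m^2 s^-2 K^-1 mol^-1) / (158 kg·mol⁻¹):  [kg·m²·s⁻²·K⁻¹·mol⁻¹] / [kg·mol⁻¹] = m²·s⁻²·K⁻¹
  (447 m²·s⁻²) / (67 μK):  [m²·s⁻²] / [K] = m²·s⁻²·K⁻¹
  (839 kg/s) × (37.555 m²/s):  [kg·s⁻¹] · [m²·s⁻¹] = kg·m²·s⁻²
  12.1 K^-1·s^-2·m^2:  m²·s⁻²·K⁻¹
The terms do not share a single dimension (kg·m²·s⁻² vs m²·s⁻²·K⁻¹).

No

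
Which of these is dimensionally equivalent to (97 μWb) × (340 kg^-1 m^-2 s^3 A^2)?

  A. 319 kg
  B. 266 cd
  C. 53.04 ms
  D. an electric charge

Reference: [kg·m²·s⁻²·A⁻¹] · [kg⁻¹·m⁻²·s³·A²] = s·A.
Each option:
  A. kg
  B. cd
  C. s
  D. [electric charge] = s·A  ← same
Only D. matches s·A.

D.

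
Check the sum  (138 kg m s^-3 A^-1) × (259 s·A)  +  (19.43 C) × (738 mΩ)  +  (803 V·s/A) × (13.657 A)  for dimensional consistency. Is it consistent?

Expand each in SI base units:
  (138 kg m s^-3 A^-1) × (259 s·A):  [kg·m·s⁻³·A⁻¹] · [s·A] = kg·m·s⁻²
  (19.43 C) × (738 mΩ):  [s·A] · [kg·m²·s⁻³·A⁻²] = kg·m²·s⁻²·A⁻¹
  (803 V·s/A) × (13.657 A):  [kg·m²·s⁻²·A⁻²] · [A] = kg·m²·s⁻²·A⁻¹
The terms do not share a single dimension (kg·m²·s⁻²·A⁻¹ vs kg·m·s⁻²).

No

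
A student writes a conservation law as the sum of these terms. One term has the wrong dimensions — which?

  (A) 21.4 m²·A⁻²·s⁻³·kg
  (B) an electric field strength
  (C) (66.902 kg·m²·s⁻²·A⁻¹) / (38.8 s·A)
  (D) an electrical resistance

(B)

Work out the base dimensions of each:
  (A) kg·m²·s⁻³·A⁻²
  (B) [electric field strength] = kg·m·s⁻³·A⁻¹
  (C) [kg·m²·s⁻²·A⁻¹] / [s·A] = kg·m²·s⁻³·A⁻²
  (D) [electrical resistance] = kg·m²·s⁻³·A⁻²
All reduce to kg·m²·s⁻³·A⁻² except (B), which is kg·m·s⁻³·A⁻¹.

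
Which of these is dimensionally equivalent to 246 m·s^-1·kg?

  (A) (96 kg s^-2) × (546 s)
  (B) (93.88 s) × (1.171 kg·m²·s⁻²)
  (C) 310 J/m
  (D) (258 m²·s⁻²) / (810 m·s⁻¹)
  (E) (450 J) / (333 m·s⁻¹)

Reference: kg·m·s⁻¹.
Each option:
  (A) [kg·s⁻²] · [s] = kg·s⁻¹
  (B) [s] · [kg·m²·s⁻²] = kg·m²·s⁻¹
  (C) J·m⁻¹ = N·m·m⁻¹ = kg·m·s⁻²
  (D) [m²·s⁻²] / [m·s⁻¹] = m·s⁻¹
  (E) [kg·m²·s⁻²] / [m·s⁻¹] = kg·m·s⁻¹  ← same
Only (E) matches kg·m·s⁻¹.

(E)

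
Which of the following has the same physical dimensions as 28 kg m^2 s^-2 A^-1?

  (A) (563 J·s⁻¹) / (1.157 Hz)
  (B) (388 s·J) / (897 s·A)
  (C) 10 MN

Reference: kg·m²·s⁻²·A⁻¹.
Each option:
  (A) [kg·m²·s⁻³] / [s⁻¹] = kg·m²·s⁻²
  (B) [kg·m²·s⁻¹] / [s·A] = kg·m²·s⁻²·A⁻¹  ← same
  (C) N = kg·m·s⁻²
Only (B) matches kg·m²·s⁻²·A⁻¹.

(B)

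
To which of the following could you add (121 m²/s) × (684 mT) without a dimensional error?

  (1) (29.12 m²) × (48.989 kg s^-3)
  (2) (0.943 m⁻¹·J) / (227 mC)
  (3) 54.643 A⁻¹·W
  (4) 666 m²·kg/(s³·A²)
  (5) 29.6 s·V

(3)

Reference: [m²·s⁻¹] · [kg·s⁻²·A⁻¹] = kg·m²·s⁻³·A⁻¹.
Each option:
  (1) [m²] · [kg·s⁻³] = kg·m²·s⁻³
  (2) [kg·m·s⁻²] / [s·A] = kg·m·s⁻³·A⁻¹
  (3) W·A⁻¹ = J·s⁻¹·A⁻¹ = kg·m²·s⁻³·A⁻¹  ← same
  (4) kg·m²·s⁻³·A⁻²
  (5) V·s = J·C⁻¹·s = kg·m²·s⁻²·A⁻¹
Only (3) matches kg·m²·s⁻³·A⁻¹.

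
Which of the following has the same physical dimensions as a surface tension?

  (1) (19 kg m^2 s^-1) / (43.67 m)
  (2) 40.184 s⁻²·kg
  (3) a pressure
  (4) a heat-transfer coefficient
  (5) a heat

(2)

Reference: [surface tension] = kg·s⁻².
Each option:
  (1) [kg·m²·s⁻¹] / [m] = kg·m·s⁻¹
  (2) kg·s⁻²  ← same
  (3) [pressure] = kg·m⁻¹·s⁻²
  (4) [heat-transfer coefficient] = kg·s⁻³·K⁻¹
  (5) [heat] = kg·m²·s⁻²
Only (2) matches kg·s⁻².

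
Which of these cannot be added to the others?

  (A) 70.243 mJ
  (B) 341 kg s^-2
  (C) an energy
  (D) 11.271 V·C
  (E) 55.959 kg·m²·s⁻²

(B)

Reduce each to base SI dimensions:
  (A) J = N·m = kg·m²·s⁻²
  (B) kg·s⁻²
  (C) [energy] = kg·m²·s⁻²
  (D) C·V = s·A·J·C⁻¹ = kg·m²·s⁻²
  (E) kg·m²·s⁻²
All reduce to kg·m²·s⁻² except (B), which is kg·s⁻².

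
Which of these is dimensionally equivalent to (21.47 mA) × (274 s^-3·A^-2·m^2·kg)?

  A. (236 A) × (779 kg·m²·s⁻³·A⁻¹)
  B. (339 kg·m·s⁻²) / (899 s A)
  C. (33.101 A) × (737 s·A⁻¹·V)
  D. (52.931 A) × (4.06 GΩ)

Reference: [A] · [kg·m²·s⁻³·A⁻²] = kg·m²·s⁻³·A⁻¹.
Each option:
  A. [A] · [kg·m²·s⁻³·A⁻¹] = kg·m²·s⁻³
  B. [kg·m·s⁻²] / [s·A] = kg·m·s⁻³·A⁻¹
  C. [A] · [kg·m²·s⁻²·A⁻²] = kg·m²·s⁻²·A⁻¹
  D. [A] · [kg·m²·s⁻³·A⁻²] = kg·m²·s⁻³·A⁻¹  ← same
Only D. matches kg·m²·s⁻³·A⁻¹.

D.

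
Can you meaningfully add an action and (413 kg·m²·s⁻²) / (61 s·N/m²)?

No

Expand each in SI base units:
  an action:  [action] = kg·m²·s⁻¹
  (413 kg·m²·s⁻²) / (61 s·N/m²):  [kg·m²·s⁻²] / [kg·m⁻¹·s⁻¹] = m³·s⁻¹
kg·m²·s⁻¹ ≠ m³·s⁻¹, so they cannot be added.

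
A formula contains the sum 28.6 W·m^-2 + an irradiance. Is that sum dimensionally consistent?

Work out the base dimensions of each:
  28.6 W·m^-2:  W·m⁻² = J·s⁻¹·m⁻² = kg·s⁻³
  an irradiance:  [irradiance] = kg·s⁻³
Both are kg·s⁻³, so they have the same dimensions and can be added.

Yes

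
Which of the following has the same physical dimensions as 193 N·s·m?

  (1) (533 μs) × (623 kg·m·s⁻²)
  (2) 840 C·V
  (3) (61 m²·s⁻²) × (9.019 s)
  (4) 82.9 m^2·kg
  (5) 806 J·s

Reference: N·m·s = kg·m·s⁻²·m·s = kg·m²·s⁻¹.
Each option:
  (1) [s] · [kg·m·s⁻²] = kg·m·s⁻¹
  (2) C·V = s·A·J·C⁻¹ = kg·m²·s⁻²
  (3) [m²·s⁻²] · [s] = m²·s⁻¹
  (4) kg·m²
  (5) J·s = N·m·s = kg·m²·s⁻¹  ← same
Only (5) matches kg·m²·s⁻¹.

(5)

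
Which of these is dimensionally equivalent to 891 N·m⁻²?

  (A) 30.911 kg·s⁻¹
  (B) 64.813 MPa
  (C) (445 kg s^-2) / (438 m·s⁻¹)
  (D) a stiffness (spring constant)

Reference: N·m⁻² = kg·m·s⁻²·m⁻² = kg·m⁻¹·s⁻².
Each option:
  (A) kg·s⁻¹
  (B) Pa = N·m⁻² = kg·m⁻¹·s⁻²  ← same
  (C) [kg·s⁻²] / [m·s⁻¹] = kg·m⁻¹·s⁻¹
  (D) [stiffness (spring constant)] = kg·s⁻²
Only (B) matches kg·m⁻¹·s⁻².

(B)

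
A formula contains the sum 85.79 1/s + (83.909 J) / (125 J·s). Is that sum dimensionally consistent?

Work out the base dimensions of each:
  85.79 1/s:  s⁻¹
  (83.909 J) / (125 J·s):  [kg·m²·s⁻²] / [kg·m²·s⁻¹] = s⁻¹
Both are s⁻¹, so they have the same dimensions and can be added.

Yes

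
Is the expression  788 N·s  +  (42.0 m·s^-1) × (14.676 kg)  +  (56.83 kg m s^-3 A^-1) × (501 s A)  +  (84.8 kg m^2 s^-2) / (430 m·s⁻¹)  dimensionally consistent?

No

Work out the base dimensions of each:
  788 N·s:  N·s = kg·m·s⁻²·s = kg·m·s⁻¹
  (42.0 m·s^-1) × (14.676 kg):  [m·s⁻¹] · [kg] = kg·m·s⁻¹
  (56.83 kg m s^-3 A^-1) × (501 s A):  [kg·m·s⁻³·A⁻¹] · [s·A] = kg·m·s⁻²
  (84.8 kg m^2 s^-2) / (430 m·s⁻¹):  [kg·m²·s⁻²] / [m·s⁻¹] = kg·m·s⁻¹
The terms do not share a single dimension (kg·m·s⁻² vs kg·m·s⁻¹).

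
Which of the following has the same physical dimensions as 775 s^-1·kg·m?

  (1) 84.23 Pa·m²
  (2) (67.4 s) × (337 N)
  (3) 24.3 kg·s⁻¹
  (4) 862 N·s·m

(2)

Reference: kg·m·s⁻¹.
Each option:
  (1) Pa·m² = N·m⁻²·m² = kg·m·s⁻²
  (2) [s] · [kg·m·s⁻²] = kg·m·s⁻¹  ← same
  (3) kg·s⁻¹
  (4) N·m·s = kg·m·s⁻²·m·s = kg·m²·s⁻¹
Only (2) matches kg·m·s⁻¹.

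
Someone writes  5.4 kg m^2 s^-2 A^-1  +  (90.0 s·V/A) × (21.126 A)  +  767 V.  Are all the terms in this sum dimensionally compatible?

Expand each in SI base units:
  5.4 kg m^2 s^-2 A^-1:  kg·m²·s⁻²·A⁻¹
  (90.0 s·V/A) × (21.126 A):  [kg·m²·s⁻²·A⁻²] · [A] = kg·m²·s⁻²·A⁻¹
  767 V:  V = J·C⁻¹ = kg·m²·s⁻³·A⁻¹
The terms do not share a single dimension (kg·m²·s⁻²·A⁻¹ vs kg·m²·s⁻³·A⁻¹).

No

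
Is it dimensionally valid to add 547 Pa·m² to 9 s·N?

Work out the base dimensions of each:
  547 Pa·m²:  Pa·m² = N·m⁻²·m² = kg·m·s⁻²
  9 s·N:  N·s = kg·m·s⁻²·s = kg·m·s⁻¹
kg·m·s⁻² ≠ kg·m·s⁻¹, so they cannot be added.

No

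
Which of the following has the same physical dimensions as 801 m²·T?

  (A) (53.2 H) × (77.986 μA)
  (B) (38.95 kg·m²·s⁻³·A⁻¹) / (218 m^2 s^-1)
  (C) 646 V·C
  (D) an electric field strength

(A)

Reference: T·m² = Wb·m⁻²·m² = kg·m²·s⁻²·A⁻¹.
Each option:
  (A) [kg·m²·s⁻²·A⁻²] · [A] = kg·m²·s⁻²·A⁻¹  ← same
  (B) [kg·m²·s⁻³·A⁻¹] / [m²·s⁻¹] = kg·s⁻²·A⁻¹
  (C) C·V = s·A·J·C⁻¹ = kg·m²·s⁻²
  (D) [electric field strength] = kg·m·s⁻³·A⁻¹
Only (A) matches kg·m²·s⁻²·A⁻¹.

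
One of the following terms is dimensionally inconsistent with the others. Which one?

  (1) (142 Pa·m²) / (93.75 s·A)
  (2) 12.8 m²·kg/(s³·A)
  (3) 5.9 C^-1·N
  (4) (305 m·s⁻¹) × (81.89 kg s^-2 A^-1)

(2)

Reduce each to base SI dimensions:
  (1) [kg·m·s⁻²] / [s·A] = kg·m·s⁻³·A⁻¹
  (2) kg·m²·s⁻³·A⁻¹
  (3) N·C⁻¹ = kg·m·s⁻²·(s·A)⁻¹ = kg·m·s⁻³·A⁻¹
  (4) [m·s⁻¹] · [kg·s⁻²·A⁻¹] = kg·m·s⁻³·A⁻¹
All reduce to kg·m·s⁻³·A⁻¹ except (2), which is kg·m²·s⁻³·A⁻¹.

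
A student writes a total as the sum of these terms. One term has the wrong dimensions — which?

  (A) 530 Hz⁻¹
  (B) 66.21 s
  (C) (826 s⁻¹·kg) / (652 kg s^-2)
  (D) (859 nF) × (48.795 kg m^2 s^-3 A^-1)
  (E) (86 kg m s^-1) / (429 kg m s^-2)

(D)

In SI base units:
  (A) Hz⁻¹ = (s⁻¹)⁻¹ = s
  (B) s
  (C) [kg·s⁻¹] / [kg·s⁻²] = s
  (D) [kg⁻¹·m⁻²·s⁴·A²] · [kg·m²·s⁻³·A⁻¹] = s·A
  (E) [kg·m·s⁻¹] / [kg·m·s⁻²] = s
All reduce to s except (D), which is s·A.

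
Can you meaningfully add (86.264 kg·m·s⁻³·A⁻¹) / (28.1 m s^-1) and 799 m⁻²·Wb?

Yes

Reduce each to base SI dimensions:
  (86.264 kg·m·s⁻³·A⁻¹) / (28.1 m s^-1):  [kg·m·s⁻³·A⁻¹] / [m·s⁻¹] = kg·s⁻²·A⁻¹
  799 m⁻²·Wb:  Wb·m⁻² = V·s·m⁻² = kg·s⁻²·A⁻¹
Both are kg·s⁻²·A⁻¹, so they have the same dimensions and can be added.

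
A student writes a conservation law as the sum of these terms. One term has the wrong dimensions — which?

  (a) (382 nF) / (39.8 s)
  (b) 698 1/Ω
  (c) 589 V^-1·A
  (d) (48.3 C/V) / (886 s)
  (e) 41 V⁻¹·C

Dimensions:
  (a) [kg⁻¹·m⁻²·s⁴·A²] / [s] = kg⁻¹·m⁻²·s³·A²
  (b) Ω⁻¹ = (V·A⁻¹)⁻¹ = kg⁻¹·m⁻²·s³·A²
  (c) A·V⁻¹ = A·(J·C⁻¹)⁻¹ = kg⁻¹·m⁻²·s³·A²
  (d) [kg⁻¹·m⁻²·s⁴·A²] / [s] = kg⁻¹·m⁻²·s³·A²
  (e) C·V⁻¹ = s·A·(J·C⁻¹)⁻¹ = kg⁻¹·m⁻²·s⁴·A²
All reduce to kg⁻¹·m⁻²·s³·A² except (e), which is kg⁻¹·m⁻²·s⁴·A².

(e)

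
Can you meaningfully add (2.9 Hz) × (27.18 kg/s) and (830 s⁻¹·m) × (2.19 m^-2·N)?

No

Reduce each to base SI dimensions:
  (2.9 Hz) × (27.18 kg/s):  [s⁻¹] · [kg·s⁻¹] = kg·s⁻²
  (830 s⁻¹·m) × (2.19 m^-2·N):  [m·s⁻¹] · [kg·m⁻¹·s⁻²] = kg·s⁻³
kg·s⁻² ≠ kg·s⁻³, so they cannot be added.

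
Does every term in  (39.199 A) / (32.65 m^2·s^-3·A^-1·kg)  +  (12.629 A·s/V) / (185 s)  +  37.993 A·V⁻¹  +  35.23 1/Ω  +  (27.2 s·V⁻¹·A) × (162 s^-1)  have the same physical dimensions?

Reduce each to base SI dimensions:
  (39.199 A) / (32.65 m^2·s^-3·A^-1·kg):  [A] / [kg·m²·s⁻³·A⁻¹] = kg⁻¹·m⁻²·s³·A²
  (12.629 A·s/V) / (185 s):  [kg⁻¹·m⁻²·s⁴·A²] / [s] = kg⁻¹·m⁻²·s³·A²
  37.993 A·V⁻¹:  A·V⁻¹ = A·(J·C⁻¹)⁻¹ = kg⁻¹·m⁻²·s³·A²
  35.23 1/Ω:  Ω⁻¹ = (V·A⁻¹)⁻¹ = kg⁻¹·m⁻²·s³·A²
  (27.2 s·V⁻¹·A) × (162 s^-1):  [kg⁻¹·m⁻²·s⁴·A²] · [s⁻¹] = kg⁻¹·m⁻²·s³·A²
Every term reduces to kg⁻¹·m⁻²·s³·A².

Yes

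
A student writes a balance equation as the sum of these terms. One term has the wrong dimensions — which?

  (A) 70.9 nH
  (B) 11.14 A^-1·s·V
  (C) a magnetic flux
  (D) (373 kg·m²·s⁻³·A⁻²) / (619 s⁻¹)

Expand each in SI base units:
  (A) H = V·s·A⁻¹ = kg·m²·s⁻²·A⁻²
  (B) V·s·A⁻¹ = J·C⁻¹·s·A⁻¹ = kg·m²·s⁻²·A⁻²
  (C) [magnetic flux] = kg·m²·s⁻²·A⁻¹
  (D) [kg·m²·s⁻³·A⁻²] / [s⁻¹] = kg·m²·s⁻²·A⁻²
All reduce to kg·m²·s⁻²·A⁻² except (C), which is kg·m²·s⁻²·A⁻¹.

(C)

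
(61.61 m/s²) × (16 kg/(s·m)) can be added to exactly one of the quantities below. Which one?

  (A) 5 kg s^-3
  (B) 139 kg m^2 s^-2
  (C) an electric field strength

Reference: [m·s⁻²] · [kg·m⁻¹·s⁻¹] = kg·s⁻³.
Each option:
  (A) kg·s⁻³  ← same
  (B) kg·m²·s⁻²
  (C) [electric field strength] = kg·m·s⁻³·A⁻¹
Only (A) matches kg·s⁻³.

(A)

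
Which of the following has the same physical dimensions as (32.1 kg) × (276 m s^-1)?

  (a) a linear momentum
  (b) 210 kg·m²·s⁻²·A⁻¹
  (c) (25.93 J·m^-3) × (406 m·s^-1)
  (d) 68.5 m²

Reference: [kg] · [m·s⁻¹] = kg·m·s⁻¹.
Each option:
  (a) [linear momentum] = kg·m·s⁻¹  ← same
  (b) kg·m²·s⁻²·A⁻¹
  (c) [kg·m⁻¹·s⁻²] · [m·s⁻¹] = kg·s⁻³
  (d) m²
Only (a) matches kg·m·s⁻¹.

(a)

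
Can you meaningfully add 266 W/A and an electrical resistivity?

Dimensions:
  266 W/A:  W·A⁻¹ = J·s⁻¹·A⁻¹ = kg·m²·s⁻³·A⁻¹
  an electrical resistivity:  [electrical resistivity] = kg·m³·s⁻³·A⁻²
kg·m²·s⁻³·A⁻¹ ≠ kg·m³·s⁻³·A⁻², so they cannot be added.

No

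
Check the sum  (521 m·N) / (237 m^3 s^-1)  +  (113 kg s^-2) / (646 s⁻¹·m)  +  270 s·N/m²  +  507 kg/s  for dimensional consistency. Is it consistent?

No

In SI base units:
  (521 m·N) / (237 m^3 s^-1):  [kg·m²·s⁻²] / [m³·s⁻¹] = kg·m⁻¹·s⁻¹
  (113 kg s^-2) / (646 s⁻¹·m):  [kg·s⁻²] / [m·s⁻¹] = kg·m⁻¹·s⁻¹
  270 s·N/m²:  N·s·m⁻² = kg·m·s⁻²·s·m⁻² = kg·m⁻¹·s⁻¹
  507 kg/s:  kg·s⁻¹
The terms do not share a single dimension (kg·m⁻¹·s⁻¹ vs kg·s⁻¹).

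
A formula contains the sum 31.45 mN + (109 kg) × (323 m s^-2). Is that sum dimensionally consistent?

Dimensions:
  31.45 mN:  N = kg·m·s⁻²
  (109 kg) × (323 m s^-2):  [kg] · [m·s⁻²] = kg·m·s⁻²
Both are kg·m·s⁻², so they have the same dimensions and can be added.

Yes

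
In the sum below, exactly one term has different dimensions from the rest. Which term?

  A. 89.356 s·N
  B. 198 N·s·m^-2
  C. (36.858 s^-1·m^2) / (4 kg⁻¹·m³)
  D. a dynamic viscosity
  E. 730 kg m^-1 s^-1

A.

Reduce each to base SI dimensions:
  A. N·s = kg·m·s⁻²·s = kg·m·s⁻¹
  B. N·s·m⁻² = kg·m·s⁻²·s·m⁻² = kg·m⁻¹·s⁻¹
  C. [m²·s⁻¹] / [kg⁻¹·m³] = kg·m⁻¹·s⁻¹
  D. [dynamic viscosity] = kg·m⁻¹·s⁻¹
  E. kg·m⁻¹·s⁻¹
All reduce to kg·m⁻¹·s⁻¹ except A., which is kg·m·s⁻¹.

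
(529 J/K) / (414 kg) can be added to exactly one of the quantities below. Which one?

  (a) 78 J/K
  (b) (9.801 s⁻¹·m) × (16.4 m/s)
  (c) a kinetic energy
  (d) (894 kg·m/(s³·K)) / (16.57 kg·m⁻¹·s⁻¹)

Reference: [kg·m²·s⁻²·K⁻¹] / [kg] = m²·s⁻²·K⁻¹.
Each option:
  (a) J·K⁻¹ = N·m·K⁻¹ = kg·m²·s⁻²·K⁻¹
  (b) [m·s⁻¹] · [m·s⁻¹] = m²·s⁻²
  (c) [kinetic energy] = kg·m²·s⁻²
  (d) [kg·m·s⁻³·K⁻¹] / [kg·m⁻¹·s⁻¹] = m²·s⁻²·K⁻¹  ← same
Only (d) matches m²·s⁻²·K⁻¹.

(d)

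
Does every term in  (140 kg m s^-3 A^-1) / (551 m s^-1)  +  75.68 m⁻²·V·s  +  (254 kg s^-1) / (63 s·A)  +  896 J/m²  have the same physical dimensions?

In SI base units:
  (140 kg m s^-3 A^-1) / (551 m s^-1):  [kg·m·s⁻³·A⁻¹] / [m·s⁻¹] = kg·s⁻²·A⁻¹
  75.68 m⁻²·V·s:  V·s·m⁻² = J·C⁻¹·s·m⁻² = kg·s⁻²·A⁻¹
  (254 kg s^-1) / (63 s·A):  [kg·s⁻¹] / [s·A] = kg·s⁻²·A⁻¹
  896 J/m²:  J·m⁻² = N·m·m⁻² = kg·s⁻²
The terms do not share a single dimension (kg·s⁻² vs kg·s⁻²·A⁻¹).

No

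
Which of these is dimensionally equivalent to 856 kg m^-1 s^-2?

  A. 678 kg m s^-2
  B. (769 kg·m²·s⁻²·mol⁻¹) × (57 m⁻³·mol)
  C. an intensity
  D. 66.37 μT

B.

Reference: kg·m⁻¹·s⁻².
Each option:
  A. kg·m·s⁻²
  B. [kg·m²·s⁻²·mol⁻¹] · [m⁻³·mol] = kg·m⁻¹·s⁻²  ← same
  C. [intensity] = kg·s⁻³
  D. T = Wb·m⁻² = kg·s⁻²·A⁻¹
Only B. matches kg·m⁻¹·s⁻².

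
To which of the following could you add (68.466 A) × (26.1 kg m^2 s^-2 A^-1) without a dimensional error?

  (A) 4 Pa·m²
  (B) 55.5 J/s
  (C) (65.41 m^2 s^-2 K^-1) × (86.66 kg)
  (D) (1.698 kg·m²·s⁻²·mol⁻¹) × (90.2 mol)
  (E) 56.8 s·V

(D)

Reference: [A] · [kg·m²·s⁻²·A⁻¹] = kg·m²·s⁻².
Each option:
  (A) Pa·m² = N·m⁻²·m² = kg·m·s⁻²
  (B) J·s⁻¹ = N·m·s⁻¹ = kg·m²·s⁻³
  (C) [m²·s⁻²·K⁻¹] · [kg] = kg·m²·s⁻²·K⁻¹
  (D) [kg·m²·s⁻²·mol⁻¹] · [mol] = kg·m²·s⁻²  ← same
  (E) V·s = J·C⁻¹·s = kg·m²·s⁻²·A⁻¹
Only (D) matches kg·m²·s⁻².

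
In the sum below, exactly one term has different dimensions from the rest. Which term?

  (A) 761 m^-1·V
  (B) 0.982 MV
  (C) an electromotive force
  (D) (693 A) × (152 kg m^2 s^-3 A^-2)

(A)

Reduce each to base SI dimensions:
  (A) V·m⁻¹ = J·C⁻¹·m⁻¹ = kg·m·s⁻³·A⁻¹
  (B) V = J·C⁻¹ = kg·m²·s⁻³·A⁻¹
  (C) [electromotive force] = kg·m²·s⁻³·A⁻¹
  (D) [A] · [kg·m²·s⁻³·A⁻²] = kg·m²·s⁻³·A⁻¹
All reduce to kg·m²·s⁻³·A⁻¹ except (A), which is kg·m·s⁻³·A⁻¹.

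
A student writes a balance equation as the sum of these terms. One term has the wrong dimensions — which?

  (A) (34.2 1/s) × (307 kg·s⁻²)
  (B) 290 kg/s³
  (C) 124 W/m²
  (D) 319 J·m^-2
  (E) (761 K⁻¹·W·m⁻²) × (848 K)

Reduce each to base SI dimensions:
  (A) [s⁻¹] · [kg·s⁻²] = kg·s⁻³
  (B) kg·s⁻³
  (C) W·m⁻² = J·s⁻¹·m⁻² = kg·s⁻³
  (D) J·m⁻² = N·m·m⁻² = kg·s⁻²
  (E) [kg·s⁻³·K⁻¹] · [K] = kg·s⁻³
All reduce to kg·s⁻³ except (D), which is kg·s⁻².

(D)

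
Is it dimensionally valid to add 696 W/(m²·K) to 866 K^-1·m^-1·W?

No

In SI base units:
  696 W/(m²·K):  W·m⁻²·K⁻¹ = J·s⁻¹·m⁻²·K⁻¹ = kg·s⁻³·K⁻¹
  866 K^-1·m^-1·W:  W·m⁻¹·K⁻¹ = J·s⁻¹·m⁻¹·K⁻¹ = kg·m·s⁻³·K⁻¹
kg·s⁻³·K⁻¹ ≠ kg·m·s⁻³·K⁻¹, so they cannot be added.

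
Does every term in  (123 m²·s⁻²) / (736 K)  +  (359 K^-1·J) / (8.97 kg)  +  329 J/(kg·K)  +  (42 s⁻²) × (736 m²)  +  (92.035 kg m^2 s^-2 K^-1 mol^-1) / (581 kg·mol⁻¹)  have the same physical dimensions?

In SI base units:
  (123 m²·s⁻²) / (736 K):  [m²·s⁻²] / [K] = m²·s⁻²·K⁻¹
  (359 K^-1·J) / (8.97 kg):  [kg·m²·s⁻²·K⁻¹] / [kg] = m²·s⁻²·K⁻¹
  329 J/(kg·K):  J·kg⁻¹·K⁻¹ = N·m·kg⁻¹·K⁻¹ = m²·s⁻²·K⁻¹
  (42 s⁻²) × (736 m²):  [s⁻²] · [m²] = m²·s⁻²
  (92.035 kg m^2 s^-2 K^-1 mol^-1) / (581 kg·mol⁻¹):  [kg·m²·s⁻²·K⁻¹·mol⁻¹] / [kg·mol⁻¹] = m²·s⁻²·K⁻¹
The terms do not share a single dimension (m²·s⁻² vs m²·s⁻²·K⁻¹).

No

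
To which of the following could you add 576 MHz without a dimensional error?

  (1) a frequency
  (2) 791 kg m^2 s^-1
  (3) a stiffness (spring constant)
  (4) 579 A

Reference: Hz = s⁻¹.
Each option:
  (1) [frequency] = s⁻¹  ← same
  (2) kg·m²·s⁻¹
  (3) [stiffness (spring constant)] = kg·s⁻²
  (4) A
Only (1) matches s⁻¹.

(1)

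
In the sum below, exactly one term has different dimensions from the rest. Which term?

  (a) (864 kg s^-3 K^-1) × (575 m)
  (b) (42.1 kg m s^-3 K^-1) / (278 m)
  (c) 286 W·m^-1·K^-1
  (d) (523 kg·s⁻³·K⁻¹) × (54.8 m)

In SI base units:
  (a) [kg·s⁻³·K⁻¹] · [m] = kg·m·s⁻³·K⁻¹
  (b) [kg·m·s⁻³·K⁻¹] / [m] = kg·s⁻³·K⁻¹
  (c) W·m⁻¹·K⁻¹ = J·s⁻¹·m⁻¹·K⁻¹ = kg·m·s⁻³·K⁻¹
  (d) [kg·s⁻³·K⁻¹] · [m] = kg·m·s⁻³·K⁻¹
All reduce to kg·m·s⁻³·K⁻¹ except (b), which is kg·s⁻³·K⁻¹.

(b)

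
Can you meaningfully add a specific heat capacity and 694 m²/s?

Dimensions:
  a specific heat capacity:  [specific heat capacity] = m²·s⁻²·K⁻¹
  694 m²/s:  m²·s⁻¹
m²·s⁻²·K⁻¹ ≠ m²·s⁻¹, so they cannot be added.

No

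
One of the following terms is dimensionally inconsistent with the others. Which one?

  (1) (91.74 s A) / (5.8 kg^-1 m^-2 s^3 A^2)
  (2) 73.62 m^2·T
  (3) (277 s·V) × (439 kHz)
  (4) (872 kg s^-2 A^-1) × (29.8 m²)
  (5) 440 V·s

Expand each in SI base units:
  (1) [s·A] / [kg⁻¹·m⁻²·s³·A²] = kg·m²·s⁻²·A⁻¹
  (2) T·m² = Wb·m⁻²·m² = kg·m²·s⁻²·A⁻¹
  (3) [kg·m²·s⁻²·A⁻¹] · [s⁻¹] = kg·m²·s⁻³·A⁻¹
  (4) [kg·s⁻²·A⁻¹] · [m²] = kg·m²·s⁻²·A⁻¹
  (5) V·s = J·C⁻¹·s = kg·m²·s⁻²·A⁻¹
All reduce to kg·m²·s⁻²·A⁻¹ except (3), which is kg·m²·s⁻³·A⁻¹.

(3)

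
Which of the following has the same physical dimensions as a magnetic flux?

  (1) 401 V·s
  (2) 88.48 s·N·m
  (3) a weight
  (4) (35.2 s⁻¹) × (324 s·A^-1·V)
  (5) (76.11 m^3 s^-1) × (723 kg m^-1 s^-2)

Reference: [magnetic flux] = kg·m²·s⁻²·A⁻¹.
Each option:
  (1) V·s = J·C⁻¹·s = kg·m²·s⁻²·A⁻¹  ← same
  (2) N·m·s = kg·m·s⁻²·m·s = kg·m²·s⁻¹
  (3) [weight] = kg·m·s⁻²
  (4) [s⁻¹] · [kg·m²·s⁻²·A⁻²] = kg·m²·s⁻³·A⁻²
  (5) [m³·s⁻¹] · [kg·m⁻¹·s⁻²] = kg·m²·s⁻³
Only (1) matches kg·m²·s⁻²·A⁻¹.

(1)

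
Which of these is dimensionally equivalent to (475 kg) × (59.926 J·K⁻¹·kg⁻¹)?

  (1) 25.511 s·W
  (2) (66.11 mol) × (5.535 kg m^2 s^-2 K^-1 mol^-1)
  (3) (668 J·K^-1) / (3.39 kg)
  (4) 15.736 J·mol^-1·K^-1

(2)

Reference: [kg] · [m²·s⁻²·K⁻¹] = kg·m²·s⁻²·K⁻¹.
Each option:
  (1) W·s = J·s⁻¹·s = kg·m²·s⁻²
  (2) [mol] · [kg·m²·s⁻²·K⁻¹·mol⁻¹] = kg·m²·s⁻²·K⁻¹  ← same
  (3) [kg·m²·s⁻²·K⁻¹] / [kg] = m²·s⁻²·K⁻¹
  (4) J·mol⁻¹·K⁻¹ = N·m·mol⁻¹·K⁻¹ = kg·m²·s⁻²·K⁻¹·mol⁻¹
Only (2) matches kg·m²·s⁻²·K⁻¹.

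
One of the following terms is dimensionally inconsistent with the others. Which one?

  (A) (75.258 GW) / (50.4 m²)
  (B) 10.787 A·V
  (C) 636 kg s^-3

(B)

Work out the base dimensions of each:
  (A) [kg·m²·s⁻³] / [m²] = kg·s⁻³
  (B) V·A = J·C⁻¹·A = kg·m²·s⁻³
  (C) kg·s⁻³
All reduce to kg·s⁻³ except (B), which is kg·m²·s⁻³.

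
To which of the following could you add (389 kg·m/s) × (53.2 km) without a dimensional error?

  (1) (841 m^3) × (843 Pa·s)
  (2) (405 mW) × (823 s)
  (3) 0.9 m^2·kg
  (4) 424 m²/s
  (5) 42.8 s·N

Reference: [kg·m·s⁻¹] · [m] = kg·m²·s⁻¹.
Each option:
  (1) [m³] · [kg·m⁻¹·s⁻¹] = kg·m²·s⁻¹  ← same
  (2) [kg·m²·s⁻³] · [s] = kg·m²·s⁻²
  (3) kg·m²
  (4) m²·s⁻¹
  (5) N·s = kg·m·s⁻²·s = kg·m·s⁻¹
Only (1) matches kg·m²·s⁻¹.

(1)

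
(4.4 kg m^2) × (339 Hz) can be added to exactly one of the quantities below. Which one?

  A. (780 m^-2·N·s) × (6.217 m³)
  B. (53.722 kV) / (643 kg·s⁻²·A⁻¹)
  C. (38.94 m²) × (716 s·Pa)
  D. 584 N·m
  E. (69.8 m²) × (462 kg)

Reference: [kg·m²] · [s⁻¹] = kg·m²·s⁻¹.
Each option:
  A. [kg·m⁻¹·s⁻¹] · [m³] = kg·m²·s⁻¹  ← same
  B. [kg·m²·s⁻³·A⁻¹] / [kg·s⁻²·A⁻¹] = m²·s⁻¹
  C. [m²] · [kg·m⁻¹·s⁻¹] = kg·m·s⁻¹
  D. N·m = kg·m·s⁻²·m = kg·m²·s⁻²
  E. [m²] · [kg] = kg·m²
Only A. matches kg·m²·s⁻¹.

A.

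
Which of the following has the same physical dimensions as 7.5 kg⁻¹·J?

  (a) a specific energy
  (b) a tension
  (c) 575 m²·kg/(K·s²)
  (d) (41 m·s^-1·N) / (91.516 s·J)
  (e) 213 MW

(a)

Reference: J·kg⁻¹ = N·m·kg⁻¹ = m²·s⁻².
Each option:
  (a) [specific energy] = m²·s⁻²  ← same
  (b) [tension] = kg·m·s⁻²
  (c) kg·m²·s⁻²·K⁻¹
  (d) [kg·m²·s⁻³] / [kg·m²·s⁻¹] = s⁻²
  (e) W = J·s⁻¹ = kg·m²·s⁻³
Only (a) matches m²·s⁻².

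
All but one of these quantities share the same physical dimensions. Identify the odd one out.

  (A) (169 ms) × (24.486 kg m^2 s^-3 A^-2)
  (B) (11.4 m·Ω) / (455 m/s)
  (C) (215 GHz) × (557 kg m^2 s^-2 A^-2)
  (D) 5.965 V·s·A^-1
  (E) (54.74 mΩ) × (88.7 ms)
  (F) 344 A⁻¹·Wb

Expand each in SI base units:
  (A) [s] · [kg·m²·s⁻³·A⁻²] = kg·m²·s⁻²·A⁻²
  (B) [kg·m³·s⁻³·A⁻²] / [m·s⁻¹] = kg·m²·s⁻²·A⁻²
  (C) [s⁻¹] · [kg·m²·s⁻²·A⁻²] = kg·m²·s⁻³·A⁻²
  (D) V·s·A⁻¹ = J·C⁻¹·s·A⁻¹ = kg·m²·s⁻²·A⁻²
  (E) [kg·m²·s⁻³·A⁻²] · [s] = kg·m²·s⁻²·A⁻²
  (F) Wb·A⁻¹ = V·s·A⁻¹ = kg·m²·s⁻²·A⁻²
All reduce to kg·m²·s⁻²·A⁻² except (C), which is kg·m²·s⁻³·A⁻².

(C)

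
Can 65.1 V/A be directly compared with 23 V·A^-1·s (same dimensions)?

Reduce each to base SI dimensions:
  65.1 V/A:  V·A⁻¹ = J·C⁻¹·A⁻¹ = kg·m²·s⁻³·A⁻²
  23 V·A^-1·s:  V·s·A⁻¹ = J·C⁻¹·s·A⁻¹ = kg·m²·s⁻²·A⁻²
kg·m²·s⁻³·A⁻² ≠ kg·m²·s⁻²·A⁻², so they cannot be added.

No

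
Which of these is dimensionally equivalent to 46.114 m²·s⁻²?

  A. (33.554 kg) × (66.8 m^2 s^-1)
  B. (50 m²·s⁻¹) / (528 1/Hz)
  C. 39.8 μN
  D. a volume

B.

Reference: m²·s⁻².
Each option:
  A. [kg] · [m²·s⁻¹] = kg·m²·s⁻¹
  B. [m²·s⁻¹] / [s] = m²·s⁻²  ← same
  C. N = kg·m·s⁻²
  D. [volume] = m³
Only B. matches m²·s⁻².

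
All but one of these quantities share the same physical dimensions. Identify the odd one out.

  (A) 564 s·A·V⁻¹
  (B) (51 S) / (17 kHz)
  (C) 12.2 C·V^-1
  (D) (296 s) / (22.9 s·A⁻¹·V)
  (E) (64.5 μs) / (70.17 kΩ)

Dimensions:
  (A) A·s·V⁻¹ = A·s·(J·C⁻¹)⁻¹ = kg⁻¹·m⁻²·s⁴·A²
  (B) [kg⁻¹·m⁻²·s³·A²] / [s⁻¹] = kg⁻¹·m⁻²·s⁴·A²
  (C) C·V⁻¹ = s·A·(J·C⁻¹)⁻¹ = kg⁻¹·m⁻²·s⁴·A²
  (D) [s] / [kg·m²·s⁻²·A⁻²] = kg⁻¹·m⁻²·s³·A²
  (E) [s] / [kg·m²·s⁻³·A⁻²] = kg⁻¹·m⁻²·s⁴·A²
All reduce to kg⁻¹·m⁻²·s⁴·A² except (D), which is kg⁻¹·m⁻²·s³·A².

(D)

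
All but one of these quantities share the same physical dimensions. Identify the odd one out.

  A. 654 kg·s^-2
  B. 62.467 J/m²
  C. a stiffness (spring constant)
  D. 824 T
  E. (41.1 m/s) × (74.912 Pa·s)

In SI base units:
  A. kg·s⁻²
  B. J·m⁻² = N·m·m⁻² = kg·s⁻²
  C. [stiffness (spring constant)] = kg·s⁻²
  D. T = Wb·m⁻² = kg·s⁻²·A⁻¹
  E. [m·s⁻¹] · [kg·m⁻¹·s⁻¹] = kg·s⁻²
All reduce to kg·s⁻² except D., which is kg·s⁻²·A⁻¹.

D.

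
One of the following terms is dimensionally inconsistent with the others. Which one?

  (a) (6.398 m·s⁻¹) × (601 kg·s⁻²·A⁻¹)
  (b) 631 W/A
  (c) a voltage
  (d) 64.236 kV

Expand each in SI base units:
  (a) [m·s⁻¹] · [kg·s⁻²·A⁻¹] = kg·m·s⁻³·A⁻¹
  (b) W·A⁻¹ = J·s⁻¹·A⁻¹ = kg·m²·s⁻³·A⁻¹
  (c) [voltage] = kg·m²·s⁻³·A⁻¹
  (d) V = J·C⁻¹ = kg·m²·s⁻³·A⁻¹
All reduce to kg·m²·s⁻³·A⁻¹ except (a), which is kg·m·s⁻³·A⁻¹.

(a)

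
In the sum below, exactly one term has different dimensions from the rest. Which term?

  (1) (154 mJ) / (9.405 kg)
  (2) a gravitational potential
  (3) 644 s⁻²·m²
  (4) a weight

(4)

Expand each in SI base units:
  (1) [kg·m²·s⁻²] / [kg] = m²·s⁻²
  (2) [gravitational potential] = m²·s⁻²
  (3) m²·s⁻²
  (4) [weight] = kg·m·s⁻²
All reduce to m²·s⁻² except (4), which is kg·m·s⁻².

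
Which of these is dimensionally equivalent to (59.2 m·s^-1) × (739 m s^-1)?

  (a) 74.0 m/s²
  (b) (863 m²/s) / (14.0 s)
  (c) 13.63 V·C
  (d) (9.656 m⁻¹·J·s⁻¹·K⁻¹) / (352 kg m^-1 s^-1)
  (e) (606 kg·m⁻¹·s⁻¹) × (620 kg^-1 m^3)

(b)

Reference: [m·s⁻¹] · [m·s⁻¹] = m²·s⁻².
Each option:
  (a) m·s⁻²
  (b) [m²·s⁻¹] / [s] = m²·s⁻²  ← same
  (c) C·V = s·A·J·C⁻¹ = kg·m²·s⁻²
  (d) [kg·m·s⁻³·K⁻¹] / [kg·m⁻¹·s⁻¹] = m²·s⁻²·K⁻¹
  (e) [kg·m⁻¹·s⁻¹] · [kg⁻¹·m³] = m²·s⁻¹
Only (b) matches m²·s⁻².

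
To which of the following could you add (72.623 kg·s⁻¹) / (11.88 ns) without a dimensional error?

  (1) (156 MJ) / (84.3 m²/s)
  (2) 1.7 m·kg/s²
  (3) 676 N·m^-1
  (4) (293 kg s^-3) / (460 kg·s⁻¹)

(3)

Reference: [kg·s⁻¹] / [s] = kg·s⁻².
Each option:
  (1) [kg·m²·s⁻²] / [m²·s⁻¹] = kg·s⁻¹
  (2) kg·m·s⁻²
  (3) N·m⁻¹ = kg·m·s⁻²·m⁻¹ = kg·s⁻²  ← same
  (4) [kg·s⁻³] / [kg·s⁻¹] = s⁻²
Only (3) matches kg·s⁻².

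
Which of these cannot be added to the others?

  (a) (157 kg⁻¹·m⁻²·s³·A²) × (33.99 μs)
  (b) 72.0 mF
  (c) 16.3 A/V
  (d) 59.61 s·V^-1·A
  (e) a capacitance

Reduce each to base SI dimensions:
  (a) [kg⁻¹·m⁻²·s³·A²] · [s] = kg⁻¹·m⁻²·s⁴·A²
  (b) F = C·V⁻¹ = kg⁻¹·m⁻²·s⁴·A²
  (c) A·V⁻¹ = A·(J·C⁻¹)⁻¹ = kg⁻¹·m⁻²·s³·A²
  (d) A·s·V⁻¹ = A·s·(J·C⁻¹)⁻¹ = kg⁻¹·m⁻²·s⁴·A²
  (e) [capacitance] = kg⁻¹·m⁻²·s⁴·A²
All reduce to kg⁻¹·m⁻²·s⁴·A² except (c), which is kg⁻¹·m⁻²·s³·A².

(c)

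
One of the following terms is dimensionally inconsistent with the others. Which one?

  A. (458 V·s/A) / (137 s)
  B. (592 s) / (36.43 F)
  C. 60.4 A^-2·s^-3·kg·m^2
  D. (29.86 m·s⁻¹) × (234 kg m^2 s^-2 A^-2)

D.

In SI base units:
  A. [kg·m²·s⁻²·A⁻²] / [s] = kg·m²·s⁻³·A⁻²
  B. [s] / [kg⁻¹·m⁻²·s⁴·A²] = kg·m²·s⁻³·A⁻²
  C. kg·m²·s⁻³·A⁻²
  D. [m·s⁻¹] · [kg·m²·s⁻²·A⁻²] = kg·m³·s⁻³·A⁻²
All reduce to kg·m²·s⁻³·A⁻² except D., which is kg·m³·s⁻³·A⁻².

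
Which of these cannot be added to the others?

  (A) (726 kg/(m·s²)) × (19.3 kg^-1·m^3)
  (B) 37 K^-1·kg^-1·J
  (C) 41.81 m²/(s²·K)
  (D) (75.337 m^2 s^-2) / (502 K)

(A)

Reduce each to base SI dimensions:
  (A) [kg·m⁻¹·s⁻²] · [kg⁻¹·m³] = m²·s⁻²
  (B) J·kg⁻¹·K⁻¹ = N·m·kg⁻¹·K⁻¹ = m²·s⁻²·K⁻¹
  (C) m²·s⁻²·K⁻¹
  (D) [m²·s⁻²] / [K] = m²·s⁻²·K⁻¹
All reduce to m²·s⁻²·K⁻¹ except (A), which is m²·s⁻².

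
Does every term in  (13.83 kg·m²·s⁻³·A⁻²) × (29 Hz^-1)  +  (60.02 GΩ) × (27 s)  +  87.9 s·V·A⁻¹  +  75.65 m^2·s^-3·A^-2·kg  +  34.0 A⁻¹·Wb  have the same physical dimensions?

No

Dimensions:
  (13.83 kg·m²·s⁻³·A⁻²) × (29 Hz^-1):  [kg·m²·s⁻³·A⁻²] · [s] = kg·m²·s⁻²·A⁻²
  (60.02 GΩ) × (27 s):  [kg·m²·s⁻³·A⁻²] · [s] = kg·m²·s⁻²·A⁻²
  87.9 s·V·A⁻¹:  V·s·A⁻¹ = J·C⁻¹·s·A⁻¹ = kg·m²·s⁻²·A⁻²
  75.65 m^2·s^-3·A^-2·kg:  kg·m²·s⁻³·A⁻²
  34.0 A⁻¹·Wb:  Wb·A⁻¹ = V·s·A⁻¹ = kg·m²·s⁻²·A⁻²
The terms do not share a single dimension (kg·m²·s⁻²·A⁻² vs kg·m²·s⁻³·A⁻²).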